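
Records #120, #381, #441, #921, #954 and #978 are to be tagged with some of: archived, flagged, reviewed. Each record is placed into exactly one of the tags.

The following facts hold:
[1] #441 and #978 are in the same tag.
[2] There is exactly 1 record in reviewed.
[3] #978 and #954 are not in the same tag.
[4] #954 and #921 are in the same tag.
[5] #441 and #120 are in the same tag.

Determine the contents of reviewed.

reviewed = {#381}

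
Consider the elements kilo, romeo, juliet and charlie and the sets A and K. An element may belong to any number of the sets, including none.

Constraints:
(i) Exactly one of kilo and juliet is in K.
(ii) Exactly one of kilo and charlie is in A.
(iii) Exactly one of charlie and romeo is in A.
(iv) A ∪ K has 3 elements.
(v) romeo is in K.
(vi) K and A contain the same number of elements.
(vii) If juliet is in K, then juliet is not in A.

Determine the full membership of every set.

A = {kilo, romeo}; K = {juliet, romeo}

From (v): romeo ∈ K.
Suppose kilo ∉ A: no assignment then satisfies all the clues, so kilo ∈ A.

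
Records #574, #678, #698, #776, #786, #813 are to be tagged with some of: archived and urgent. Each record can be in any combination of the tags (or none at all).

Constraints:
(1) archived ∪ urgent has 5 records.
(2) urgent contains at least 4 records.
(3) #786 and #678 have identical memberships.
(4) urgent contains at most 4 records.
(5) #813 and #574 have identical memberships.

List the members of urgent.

urgent = {#574, #678, #786, #813}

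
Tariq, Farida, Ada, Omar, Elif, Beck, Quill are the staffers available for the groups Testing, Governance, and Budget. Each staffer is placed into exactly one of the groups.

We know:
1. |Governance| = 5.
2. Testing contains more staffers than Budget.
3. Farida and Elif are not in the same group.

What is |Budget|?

0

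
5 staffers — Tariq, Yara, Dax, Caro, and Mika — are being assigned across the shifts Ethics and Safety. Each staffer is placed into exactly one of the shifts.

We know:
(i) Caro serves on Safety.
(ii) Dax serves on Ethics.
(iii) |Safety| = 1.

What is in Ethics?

Ethics = {Dax, Mika, Tariq, Yara}

From (i): Caro ∈ Safety.
From (ii): Dax ∈ Ethics.
(iii): Safety already has 1, so the rest are out.
Only one shift left: Tariq ∈ Ethics.
Only one shift left: Yara ∈ Ethics.
Only one shift left: Mika ∈ Ethics.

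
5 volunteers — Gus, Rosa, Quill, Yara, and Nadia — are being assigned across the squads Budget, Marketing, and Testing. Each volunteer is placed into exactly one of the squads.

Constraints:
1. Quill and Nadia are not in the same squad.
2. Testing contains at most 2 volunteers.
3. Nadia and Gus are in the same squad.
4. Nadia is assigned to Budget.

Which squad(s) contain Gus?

From (4): Nadia ∈ Budget.
(1): Quill ∉ Budget.
(3): Gus matches Nadia: Gus ∈ Budget.

Gus: Budget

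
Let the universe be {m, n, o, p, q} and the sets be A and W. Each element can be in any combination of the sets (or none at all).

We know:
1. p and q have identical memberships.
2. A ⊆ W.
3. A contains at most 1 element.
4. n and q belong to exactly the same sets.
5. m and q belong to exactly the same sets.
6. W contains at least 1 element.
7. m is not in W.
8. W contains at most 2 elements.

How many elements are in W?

1

From (7): m ∉ W.
(2) contrapositive: m ∉ A.
(5): q matches m: q ∉ A.
(5): q matches m: q ∉ W.
(1): p matches q: p ∉ A.
(1): p matches q: p ∉ W.
(4): n matches q: n ∉ A.
(4): n matches q: n ∉ W.
(6): only 1 candidates remain for W, so all are in.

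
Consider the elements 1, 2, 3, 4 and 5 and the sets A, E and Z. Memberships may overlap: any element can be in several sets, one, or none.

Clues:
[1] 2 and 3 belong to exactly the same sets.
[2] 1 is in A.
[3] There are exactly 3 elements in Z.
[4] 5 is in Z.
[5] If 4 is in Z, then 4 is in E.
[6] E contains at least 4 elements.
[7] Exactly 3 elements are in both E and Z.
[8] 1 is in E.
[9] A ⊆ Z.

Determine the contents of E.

E = {1, 2, 3, 4, 5}

From (2): 1 ∈ A.
From (4): 5 ∈ Z.
From (8): 1 ∈ E.
(9) with 1 ∈ A: 1 ∈ Z.
Suppose 2 ∉ E: no assignment then satisfies all the clues, so 2 ∈ E.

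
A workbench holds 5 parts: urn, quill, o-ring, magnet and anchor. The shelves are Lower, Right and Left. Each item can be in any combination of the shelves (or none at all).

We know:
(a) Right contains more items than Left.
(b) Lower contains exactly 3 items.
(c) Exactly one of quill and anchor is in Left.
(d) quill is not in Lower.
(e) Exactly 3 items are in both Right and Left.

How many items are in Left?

3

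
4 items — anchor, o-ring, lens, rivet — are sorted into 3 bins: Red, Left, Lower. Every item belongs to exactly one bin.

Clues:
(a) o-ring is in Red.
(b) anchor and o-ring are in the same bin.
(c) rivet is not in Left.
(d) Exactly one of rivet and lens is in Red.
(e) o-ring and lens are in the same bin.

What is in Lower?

From (a): o-ring ∈ Red.
From (c): rivet ∉ Left.
(b): anchor matches o-ring: anchor ∈ Red.
(e): lens matches o-ring: lens ∈ Red.
(d) (exactly one): rivet ∉ Red.
Only one bin left: rivet ∈ Lower.

Lower = {rivet}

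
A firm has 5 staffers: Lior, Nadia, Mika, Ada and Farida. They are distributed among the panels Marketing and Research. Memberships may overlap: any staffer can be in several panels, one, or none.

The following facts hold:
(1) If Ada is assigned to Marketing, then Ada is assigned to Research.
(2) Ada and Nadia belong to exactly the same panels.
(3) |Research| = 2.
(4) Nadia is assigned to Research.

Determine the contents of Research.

Research = {Ada, Nadia}

From (4): Nadia ∈ Research.
(2): Ada matches Nadia: Ada ∈ Research.
(3): Research already has 2, so the rest are out.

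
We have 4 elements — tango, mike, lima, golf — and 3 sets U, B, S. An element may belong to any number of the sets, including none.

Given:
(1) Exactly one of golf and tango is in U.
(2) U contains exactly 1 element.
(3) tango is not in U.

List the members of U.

From (3): tango ∉ U.
(1) (exactly one): golf ∈ U.
(2): U already has 1, so the rest are out.

U = {golf}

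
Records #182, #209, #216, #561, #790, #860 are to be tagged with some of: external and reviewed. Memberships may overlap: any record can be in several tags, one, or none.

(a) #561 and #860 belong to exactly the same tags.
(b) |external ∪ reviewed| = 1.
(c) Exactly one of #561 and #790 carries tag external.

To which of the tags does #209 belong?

#209: none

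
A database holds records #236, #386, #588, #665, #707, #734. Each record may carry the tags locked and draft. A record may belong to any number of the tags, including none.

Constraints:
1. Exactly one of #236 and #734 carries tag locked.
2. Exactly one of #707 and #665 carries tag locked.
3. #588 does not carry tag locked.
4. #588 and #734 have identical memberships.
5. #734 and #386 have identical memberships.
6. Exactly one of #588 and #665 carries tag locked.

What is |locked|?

2

From (3): #588 ∉ locked.
(4): #734 matches #588: #734 ∉ locked.
(5): #386 matches #734: #386 ∉ locked.
(6) (exactly one): #665 ∈ locked.
(1) (exactly one): #236 ∈ locked.
(2) (exactly one): #707 ∉ locked.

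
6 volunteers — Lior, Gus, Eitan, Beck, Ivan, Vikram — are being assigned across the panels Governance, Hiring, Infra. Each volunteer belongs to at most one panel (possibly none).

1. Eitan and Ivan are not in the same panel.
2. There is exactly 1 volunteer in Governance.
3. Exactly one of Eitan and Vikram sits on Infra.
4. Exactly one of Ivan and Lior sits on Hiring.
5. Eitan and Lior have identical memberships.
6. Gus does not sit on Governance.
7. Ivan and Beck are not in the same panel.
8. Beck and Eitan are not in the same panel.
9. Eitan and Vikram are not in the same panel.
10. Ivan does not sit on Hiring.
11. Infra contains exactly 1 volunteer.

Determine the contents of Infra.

Infra = {Vikram}

From (6): Gus ∉ Governance.
From (10): Ivan ∉ Hiring.
(4) (exactly one): Lior ∈ Hiring.
(5): Eitan matches Lior: Eitan ∉ Governance.
(5): Eitan matches Lior: Eitan ∈ Hiring.
(8): Beck ∉ Hiring.
(9): Vikram ∉ Hiring.
(3) (exactly one): Vikram ∈ Infra.
(11): Infra already has 1, so the rest are out.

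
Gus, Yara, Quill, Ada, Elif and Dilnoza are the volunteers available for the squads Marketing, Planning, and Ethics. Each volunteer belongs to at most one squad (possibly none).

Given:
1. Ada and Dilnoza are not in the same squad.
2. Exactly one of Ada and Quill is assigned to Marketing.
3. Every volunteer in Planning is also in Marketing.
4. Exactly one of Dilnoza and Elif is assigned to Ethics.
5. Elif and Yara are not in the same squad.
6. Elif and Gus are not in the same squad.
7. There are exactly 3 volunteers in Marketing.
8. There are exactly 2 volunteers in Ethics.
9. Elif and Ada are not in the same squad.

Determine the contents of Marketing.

Marketing = {Ada, Gus, Yara}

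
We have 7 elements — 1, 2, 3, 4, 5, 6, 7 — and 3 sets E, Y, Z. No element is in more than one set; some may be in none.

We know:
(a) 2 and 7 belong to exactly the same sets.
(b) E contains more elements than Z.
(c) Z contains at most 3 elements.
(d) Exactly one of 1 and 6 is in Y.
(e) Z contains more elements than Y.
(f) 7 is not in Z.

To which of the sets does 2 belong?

2: E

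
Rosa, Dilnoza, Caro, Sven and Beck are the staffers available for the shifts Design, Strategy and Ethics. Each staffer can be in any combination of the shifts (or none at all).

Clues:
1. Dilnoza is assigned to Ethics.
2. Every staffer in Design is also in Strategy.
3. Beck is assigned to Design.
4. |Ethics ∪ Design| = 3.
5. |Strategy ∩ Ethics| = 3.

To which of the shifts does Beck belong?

From (1): Dilnoza ∈ Ethics.
From (3): Beck ∈ Design.
(2) with Beck ∈ Design: Beck ∈ Strategy.
Suppose Beck ∉ Ethics: no assignment then satisfies all the clues, so Beck ∈ Ethics.

Beck: Design, Ethics, Strategy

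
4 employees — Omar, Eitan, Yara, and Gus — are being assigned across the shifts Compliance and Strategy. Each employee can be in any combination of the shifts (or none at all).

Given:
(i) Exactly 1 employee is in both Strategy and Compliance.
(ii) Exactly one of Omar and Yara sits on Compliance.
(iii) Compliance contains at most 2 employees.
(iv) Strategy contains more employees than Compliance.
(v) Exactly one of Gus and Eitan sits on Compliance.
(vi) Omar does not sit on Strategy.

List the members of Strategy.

Strategy = {Eitan, Gus, Yara}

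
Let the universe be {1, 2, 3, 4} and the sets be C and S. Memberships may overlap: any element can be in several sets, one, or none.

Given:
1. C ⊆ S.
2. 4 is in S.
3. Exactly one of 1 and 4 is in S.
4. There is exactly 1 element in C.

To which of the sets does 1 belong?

1: none

From (2): 4 ∈ S.
(3) (exactly one): 1 ∉ S.
(1) contrapositive: 1 ∉ C.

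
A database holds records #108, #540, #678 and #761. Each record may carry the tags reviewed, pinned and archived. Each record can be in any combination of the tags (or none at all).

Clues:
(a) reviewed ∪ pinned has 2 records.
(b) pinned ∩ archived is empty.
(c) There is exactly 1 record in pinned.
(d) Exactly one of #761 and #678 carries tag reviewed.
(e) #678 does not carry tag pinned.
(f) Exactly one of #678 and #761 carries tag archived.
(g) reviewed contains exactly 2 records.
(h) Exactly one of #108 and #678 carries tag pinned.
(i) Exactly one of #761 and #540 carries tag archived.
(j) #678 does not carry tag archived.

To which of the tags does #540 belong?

From (e): #678 ∉ pinned.
From (j): #678 ∉ archived.
(f) (exactly one): #761 ∈ archived.
(h) (exactly one): #108 ∈ pinned.
(i) (exactly one): #540 ∉ archived.
(b) (disjoint): #108 ∉ archived.
(b) (disjoint): #761 ∉ pinned.
(c): pinned already has 1, so the rest are out.
Suppose #540 ∈ reviewed: no assignment then satisfies all the clues, so #540 ∉ reviewed.

#540: none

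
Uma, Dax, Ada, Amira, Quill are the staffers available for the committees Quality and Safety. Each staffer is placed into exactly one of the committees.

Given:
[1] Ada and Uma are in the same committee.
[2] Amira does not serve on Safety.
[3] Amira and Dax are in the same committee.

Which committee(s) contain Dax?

Dax: Quality

From (2): Amira ∉ Safety.
(3): Dax matches Amira: Dax ∉ Safety.
Only one committee left: Dax ∈ Quality.
Only one committee left: Amira ∈ Quality.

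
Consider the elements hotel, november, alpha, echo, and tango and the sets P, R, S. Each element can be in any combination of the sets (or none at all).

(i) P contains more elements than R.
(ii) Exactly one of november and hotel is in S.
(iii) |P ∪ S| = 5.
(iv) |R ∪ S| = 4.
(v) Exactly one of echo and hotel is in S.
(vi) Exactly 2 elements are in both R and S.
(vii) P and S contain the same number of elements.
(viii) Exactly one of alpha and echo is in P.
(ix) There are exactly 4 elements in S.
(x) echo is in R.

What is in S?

S = {alpha, echo, november, tango}

From (x): echo ∈ R.
Suppose hotel ∈ S: no assignment then satisfies all the clues, so hotel ∉ S.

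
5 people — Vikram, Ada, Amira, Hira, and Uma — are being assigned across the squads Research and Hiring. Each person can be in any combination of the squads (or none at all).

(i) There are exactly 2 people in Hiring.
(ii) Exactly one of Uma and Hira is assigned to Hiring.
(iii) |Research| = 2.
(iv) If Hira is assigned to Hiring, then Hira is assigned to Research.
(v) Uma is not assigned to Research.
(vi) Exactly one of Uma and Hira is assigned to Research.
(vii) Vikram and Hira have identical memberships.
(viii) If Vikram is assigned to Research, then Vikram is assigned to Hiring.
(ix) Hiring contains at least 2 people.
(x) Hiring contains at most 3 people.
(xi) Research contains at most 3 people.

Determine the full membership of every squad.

From (v): Uma ∉ Research.
(vi) (exactly one): Hira ∈ Research.
(vii): Vikram matches Hira: Vikram ∈ Research.
(viii): Vikram ∈ Hiring.
(iii): Research already has 2, so the rest are out.
(vii): Hira matches Vikram: Hira ∈ Hiring.
(i): Hiring already has 2, so the rest are out.

Research = {Hira, Vikram}; Hiring = {Hira, Vikram}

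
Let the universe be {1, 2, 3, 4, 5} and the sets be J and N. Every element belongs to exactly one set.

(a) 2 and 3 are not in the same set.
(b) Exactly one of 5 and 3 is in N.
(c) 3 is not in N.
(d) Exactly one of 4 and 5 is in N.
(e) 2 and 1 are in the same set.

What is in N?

N = {1, 2, 5}

From (c): 3 ∉ N.
(b) (exactly one): 5 ∈ N.
(d) (exactly one): 4 ∉ N.
Only one set left: 3 ∈ J.
Only one set left: 4 ∈ J.
(a): 2 ∉ J.
(e): 1 matches 2: 1 ∉ J.
Only one set left: 1 ∈ N.
Only one set left: 2 ∈ N.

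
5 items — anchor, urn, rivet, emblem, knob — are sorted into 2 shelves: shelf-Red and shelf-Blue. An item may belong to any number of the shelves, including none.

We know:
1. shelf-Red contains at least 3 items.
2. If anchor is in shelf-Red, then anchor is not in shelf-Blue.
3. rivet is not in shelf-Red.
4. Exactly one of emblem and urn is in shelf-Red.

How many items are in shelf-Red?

3

From (3): rivet ∉ shelf-Red.
Suppose anchor ∉ shelf-Red: no assignment then satisfies all the clues, so anchor ∈ shelf-Red.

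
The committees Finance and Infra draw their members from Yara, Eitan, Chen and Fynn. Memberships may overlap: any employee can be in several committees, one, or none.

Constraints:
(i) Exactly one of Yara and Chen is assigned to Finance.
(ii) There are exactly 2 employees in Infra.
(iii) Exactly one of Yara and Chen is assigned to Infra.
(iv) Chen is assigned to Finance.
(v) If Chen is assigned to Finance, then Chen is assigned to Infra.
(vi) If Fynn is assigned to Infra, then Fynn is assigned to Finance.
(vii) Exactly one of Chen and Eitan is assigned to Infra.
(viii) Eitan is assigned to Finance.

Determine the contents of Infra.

Infra = {Chen, Fynn}

From (iv): Chen ∈ Finance.
From (viii): Eitan ∈ Finance.
(i) (exactly one): Yara ∉ Finance.
(v): Chen ∈ Infra.
(vii) (exactly one): Eitan ∉ Infra.
(iii) (exactly one): Yara ∉ Infra.
(ii): only 2 candidates remain for Infra, so all are in.
(vi): Fynn ∈ Finance.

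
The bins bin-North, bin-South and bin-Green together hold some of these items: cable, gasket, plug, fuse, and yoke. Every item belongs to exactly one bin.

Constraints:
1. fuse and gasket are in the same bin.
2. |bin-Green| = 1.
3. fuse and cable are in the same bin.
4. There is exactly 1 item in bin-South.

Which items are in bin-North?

bin-North = {cable, fuse, gasket}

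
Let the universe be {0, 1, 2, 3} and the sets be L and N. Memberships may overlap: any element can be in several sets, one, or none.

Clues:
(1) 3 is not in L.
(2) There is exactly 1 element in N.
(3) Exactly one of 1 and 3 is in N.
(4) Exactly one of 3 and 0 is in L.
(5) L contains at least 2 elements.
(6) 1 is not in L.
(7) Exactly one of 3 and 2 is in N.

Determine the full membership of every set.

L = {0, 2}; N = {3}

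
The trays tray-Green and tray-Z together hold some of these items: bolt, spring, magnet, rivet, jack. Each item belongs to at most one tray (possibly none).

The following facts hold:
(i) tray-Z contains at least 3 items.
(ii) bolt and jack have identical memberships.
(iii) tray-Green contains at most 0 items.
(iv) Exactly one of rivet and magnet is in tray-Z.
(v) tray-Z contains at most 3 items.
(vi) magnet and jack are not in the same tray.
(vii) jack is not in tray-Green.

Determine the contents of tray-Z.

tray-Z = {bolt, jack, rivet}

From (vii): jack ∉ tray-Green.
(ii): bolt matches jack: bolt ∉ tray-Green.
(iii): tray-Green already has 0, so the rest are out.
Suppose bolt ∉ tray-Z: no assignment then satisfies all the clues, so bolt ∈ tray-Z.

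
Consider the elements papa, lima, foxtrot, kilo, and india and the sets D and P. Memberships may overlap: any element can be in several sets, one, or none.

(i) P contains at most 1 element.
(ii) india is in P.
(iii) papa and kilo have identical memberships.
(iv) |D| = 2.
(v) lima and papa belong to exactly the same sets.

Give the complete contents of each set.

D = {foxtrot, india}; P = {india}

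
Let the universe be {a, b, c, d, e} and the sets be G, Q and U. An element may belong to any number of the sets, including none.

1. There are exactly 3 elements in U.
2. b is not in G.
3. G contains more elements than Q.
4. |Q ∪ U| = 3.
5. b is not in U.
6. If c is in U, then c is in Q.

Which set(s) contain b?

b: none

From (2): b ∉ G.
From (5): b ∉ U.
Suppose b ∈ Q: no assignment then satisfies all the clues, so b ∉ Q.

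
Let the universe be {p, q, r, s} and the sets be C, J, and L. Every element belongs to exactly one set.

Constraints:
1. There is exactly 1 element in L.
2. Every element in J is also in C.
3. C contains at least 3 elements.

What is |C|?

3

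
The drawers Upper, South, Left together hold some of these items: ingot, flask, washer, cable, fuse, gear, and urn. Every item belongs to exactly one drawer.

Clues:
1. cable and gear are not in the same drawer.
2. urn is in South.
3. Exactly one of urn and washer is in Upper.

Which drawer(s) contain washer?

From (2): urn ∈ South.
(3) (exactly one): washer ∈ Upper.

washer: Upper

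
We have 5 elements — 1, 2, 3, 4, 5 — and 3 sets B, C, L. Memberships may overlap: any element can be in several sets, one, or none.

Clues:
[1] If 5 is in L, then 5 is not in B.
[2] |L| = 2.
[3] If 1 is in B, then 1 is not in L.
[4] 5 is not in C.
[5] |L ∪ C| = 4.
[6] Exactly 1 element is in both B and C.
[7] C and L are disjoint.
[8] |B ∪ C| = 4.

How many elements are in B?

3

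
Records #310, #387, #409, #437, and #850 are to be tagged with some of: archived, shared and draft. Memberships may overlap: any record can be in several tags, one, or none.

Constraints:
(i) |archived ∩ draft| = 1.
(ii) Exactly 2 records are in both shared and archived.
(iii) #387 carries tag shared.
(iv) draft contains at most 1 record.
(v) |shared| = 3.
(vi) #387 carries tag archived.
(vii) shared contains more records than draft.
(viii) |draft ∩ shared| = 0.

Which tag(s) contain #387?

#387: archived, shared

From (iii): #387 ∈ shared.
From (vi): #387 ∈ archived.
Suppose #387 ∈ draft: no assignment then satisfies all the clues, so #387 ∉ draft.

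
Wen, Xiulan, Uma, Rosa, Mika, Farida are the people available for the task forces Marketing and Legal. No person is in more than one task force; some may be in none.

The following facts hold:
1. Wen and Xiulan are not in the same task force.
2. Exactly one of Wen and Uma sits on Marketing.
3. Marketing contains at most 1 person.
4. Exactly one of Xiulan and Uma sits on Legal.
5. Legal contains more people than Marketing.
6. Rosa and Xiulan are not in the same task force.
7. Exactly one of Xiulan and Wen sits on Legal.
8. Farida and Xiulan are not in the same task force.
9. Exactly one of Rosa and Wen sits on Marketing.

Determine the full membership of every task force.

Marketing = {Wen}; Legal = {Mika, Xiulan}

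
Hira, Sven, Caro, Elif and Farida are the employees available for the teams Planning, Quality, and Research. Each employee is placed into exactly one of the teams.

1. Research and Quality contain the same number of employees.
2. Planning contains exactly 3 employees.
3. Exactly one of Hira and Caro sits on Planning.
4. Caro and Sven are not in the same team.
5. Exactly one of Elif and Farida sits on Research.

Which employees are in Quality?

Quality = {Caro}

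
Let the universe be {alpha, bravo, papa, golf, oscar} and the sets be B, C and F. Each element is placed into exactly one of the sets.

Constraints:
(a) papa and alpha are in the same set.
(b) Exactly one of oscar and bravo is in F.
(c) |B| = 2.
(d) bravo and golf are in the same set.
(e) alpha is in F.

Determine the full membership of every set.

B = {bravo, golf}; C = {}; F = {alpha, oscar, papa}

From (e): alpha ∈ F.
(a): papa matches alpha: papa ∉ B.
(a): papa matches alpha: papa ∉ C.
(a): papa matches alpha: papa ∈ F.
Suppose bravo ∉ B: no assignment then satisfies all the clues, so bravo ∈ B.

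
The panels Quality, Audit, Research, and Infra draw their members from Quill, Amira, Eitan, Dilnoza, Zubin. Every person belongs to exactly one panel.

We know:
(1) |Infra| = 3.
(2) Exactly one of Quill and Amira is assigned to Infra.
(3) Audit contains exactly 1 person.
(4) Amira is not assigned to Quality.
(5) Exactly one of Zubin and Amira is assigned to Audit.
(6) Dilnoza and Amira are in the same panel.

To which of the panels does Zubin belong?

Zubin: Audit

From (4): Amira ∉ Quality.
(6): Dilnoza matches Amira: Dilnoza ∉ Quality.
Suppose Zubin ∈ Quality: no assignment then satisfies all the clues, so Zubin ∉ Quality.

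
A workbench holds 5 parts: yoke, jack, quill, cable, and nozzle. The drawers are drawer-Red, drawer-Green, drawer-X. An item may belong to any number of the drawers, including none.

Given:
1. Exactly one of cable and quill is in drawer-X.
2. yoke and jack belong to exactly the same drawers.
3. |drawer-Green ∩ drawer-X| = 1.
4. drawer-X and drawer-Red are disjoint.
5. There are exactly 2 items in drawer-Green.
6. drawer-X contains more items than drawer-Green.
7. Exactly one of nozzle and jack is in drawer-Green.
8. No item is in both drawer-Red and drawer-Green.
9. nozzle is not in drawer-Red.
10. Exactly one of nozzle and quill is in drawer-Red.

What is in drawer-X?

drawer-X = {cable, jack, yoke}

From (9): nozzle ∉ drawer-Red.
(10) (exactly one): quill ∈ drawer-Red.
(4) (disjoint): quill ∉ drawer-X.
(8) (disjoint): quill ∉ drawer-Green.
(1) (exactly one): cable ∈ drawer-X.
(4) (disjoint): cable ∉ drawer-Red.
Suppose yoke ∉ drawer-X: no assignment then satisfies all the clues, so yoke ∈ drawer-X.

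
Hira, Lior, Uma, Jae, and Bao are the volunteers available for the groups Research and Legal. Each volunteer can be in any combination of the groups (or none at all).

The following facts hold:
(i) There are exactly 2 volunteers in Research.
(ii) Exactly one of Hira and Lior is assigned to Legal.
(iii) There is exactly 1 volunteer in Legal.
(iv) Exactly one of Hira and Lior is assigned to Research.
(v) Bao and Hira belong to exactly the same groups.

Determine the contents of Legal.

Legal = {Lior}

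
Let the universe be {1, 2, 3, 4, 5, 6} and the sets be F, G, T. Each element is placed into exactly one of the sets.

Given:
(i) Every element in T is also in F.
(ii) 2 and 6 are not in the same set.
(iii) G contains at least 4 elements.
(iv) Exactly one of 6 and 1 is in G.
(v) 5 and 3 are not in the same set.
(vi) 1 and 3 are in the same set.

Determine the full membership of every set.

F = {5, 6}; G = {1, 2, 3, 4}; T = {}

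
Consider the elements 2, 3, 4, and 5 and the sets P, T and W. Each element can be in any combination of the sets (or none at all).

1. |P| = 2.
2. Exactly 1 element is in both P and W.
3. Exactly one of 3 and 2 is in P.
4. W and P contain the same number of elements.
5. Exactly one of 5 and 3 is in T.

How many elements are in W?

2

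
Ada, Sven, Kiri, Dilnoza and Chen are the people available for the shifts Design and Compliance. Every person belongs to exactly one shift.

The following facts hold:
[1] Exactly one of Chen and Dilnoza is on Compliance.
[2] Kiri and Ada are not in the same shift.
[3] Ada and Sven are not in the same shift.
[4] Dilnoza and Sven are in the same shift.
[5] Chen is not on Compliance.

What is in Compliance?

From (5): Chen ∉ Compliance.
(1) (exactly one): Dilnoza ∈ Compliance.
(4): Sven matches Dilnoza: Sven ∉ Design.
(4): Sven matches Dilnoza: Sven ∈ Compliance.
Only one shift left: Chen ∈ Design.
(3): Ada ∉ Compliance.
Only one shift left: Ada ∈ Design.
(2): Kiri ∉ Design.
Only one shift left: Kiri ∈ Compliance.

Compliance = {Dilnoza, Kiri, Sven}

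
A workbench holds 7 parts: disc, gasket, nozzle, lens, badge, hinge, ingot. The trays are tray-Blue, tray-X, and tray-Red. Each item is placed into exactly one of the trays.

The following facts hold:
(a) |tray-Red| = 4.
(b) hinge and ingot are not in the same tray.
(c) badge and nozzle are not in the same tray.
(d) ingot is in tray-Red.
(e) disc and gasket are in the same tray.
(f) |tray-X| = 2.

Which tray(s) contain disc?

disc: tray-Red

From (d): ingot ∈ tray-Red.
(b): hinge ∉ tray-Red.
Suppose disc ∈ tray-Blue: no assignment then satisfies all the clues, so disc ∉ tray-Blue.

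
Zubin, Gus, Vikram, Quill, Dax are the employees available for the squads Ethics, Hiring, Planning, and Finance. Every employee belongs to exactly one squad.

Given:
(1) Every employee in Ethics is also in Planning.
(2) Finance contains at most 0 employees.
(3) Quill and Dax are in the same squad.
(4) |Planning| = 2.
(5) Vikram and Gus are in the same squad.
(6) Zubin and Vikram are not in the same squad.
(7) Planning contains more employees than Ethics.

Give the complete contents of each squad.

Ethics = {}; Hiring = {Dax, Quill, Zubin}; Planning = {Gus, Vikram}; Finance = {}

(2): Finance already has 0, so the rest are out.
Suppose Zubin ∈ Ethics: no assignment then satisfies all the clues, so Zubin ∉ Ethics.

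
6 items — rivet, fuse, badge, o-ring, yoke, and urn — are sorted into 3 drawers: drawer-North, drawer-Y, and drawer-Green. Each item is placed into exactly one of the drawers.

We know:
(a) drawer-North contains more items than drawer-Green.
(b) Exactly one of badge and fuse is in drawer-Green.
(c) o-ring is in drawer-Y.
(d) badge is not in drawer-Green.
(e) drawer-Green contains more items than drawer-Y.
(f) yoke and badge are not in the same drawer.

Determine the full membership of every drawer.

drawer-North = {badge, rivet, urn}; drawer-Y = {o-ring}; drawer-Green = {fuse, yoke}

From (c): o-ring ∈ drawer-Y.
From (d): badge ∉ drawer-Green.
(b) (exactly one): fuse ∈ drawer-Green.
Suppose rivet ∉ drawer-North: no assignment then satisfies all the clues, so rivet ∈ drawer-North.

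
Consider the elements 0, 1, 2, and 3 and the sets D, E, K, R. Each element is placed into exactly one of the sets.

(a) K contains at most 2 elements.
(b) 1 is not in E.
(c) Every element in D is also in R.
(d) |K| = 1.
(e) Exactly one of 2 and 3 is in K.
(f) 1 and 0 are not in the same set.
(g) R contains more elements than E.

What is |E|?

1

From (b): 1 ∉ E.
Suppose 0 ∈ D: no assignment then satisfies all the clues, so 0 ∉ D.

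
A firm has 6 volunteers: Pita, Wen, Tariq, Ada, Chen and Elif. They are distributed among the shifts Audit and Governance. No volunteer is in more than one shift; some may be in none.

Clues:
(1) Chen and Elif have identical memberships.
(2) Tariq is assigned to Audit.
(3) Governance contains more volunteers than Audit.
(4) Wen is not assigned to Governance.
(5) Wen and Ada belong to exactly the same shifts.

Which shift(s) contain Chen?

Chen: Governance

From (2): Tariq ∈ Audit.
From (4): Wen ∉ Governance.
(5): Ada matches Wen: Ada ∉ Governance.
Suppose Chen ∈ Audit: no assignment then satisfies all the clues, so Chen ∉ Audit.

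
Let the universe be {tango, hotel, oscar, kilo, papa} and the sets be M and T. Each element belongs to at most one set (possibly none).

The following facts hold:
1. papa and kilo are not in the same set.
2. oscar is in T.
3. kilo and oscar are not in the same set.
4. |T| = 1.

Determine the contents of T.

From (2): oscar ∈ T.
(3): kilo ∉ T.
(4): T already has 1, so the rest are out.

T = {oscar}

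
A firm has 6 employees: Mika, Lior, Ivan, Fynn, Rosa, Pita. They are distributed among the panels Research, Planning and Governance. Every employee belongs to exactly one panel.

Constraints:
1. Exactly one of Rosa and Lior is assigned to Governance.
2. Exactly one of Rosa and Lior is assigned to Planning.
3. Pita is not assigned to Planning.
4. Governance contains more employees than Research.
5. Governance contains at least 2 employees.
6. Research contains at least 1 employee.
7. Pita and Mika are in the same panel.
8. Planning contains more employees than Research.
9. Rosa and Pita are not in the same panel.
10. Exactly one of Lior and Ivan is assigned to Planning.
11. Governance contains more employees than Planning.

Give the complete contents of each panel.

Research = {Fynn}; Planning = {Ivan, Rosa}; Governance = {Lior, Mika, Pita}

From (3): Pita ∉ Planning.
(7): Mika matches Pita: Mika ∉ Planning.
Suppose Mika ∈ Research: no assignment then satisfies all the clues, so Mika ∉ Research.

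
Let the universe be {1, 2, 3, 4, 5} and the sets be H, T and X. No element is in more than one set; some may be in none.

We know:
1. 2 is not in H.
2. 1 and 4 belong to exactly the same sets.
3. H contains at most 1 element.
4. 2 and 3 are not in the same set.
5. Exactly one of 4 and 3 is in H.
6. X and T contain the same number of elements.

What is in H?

H = {3}

From (1): 2 ∉ H.
Suppose 1 ∈ H: no assignment then satisfies all the clues, so 1 ∉ H.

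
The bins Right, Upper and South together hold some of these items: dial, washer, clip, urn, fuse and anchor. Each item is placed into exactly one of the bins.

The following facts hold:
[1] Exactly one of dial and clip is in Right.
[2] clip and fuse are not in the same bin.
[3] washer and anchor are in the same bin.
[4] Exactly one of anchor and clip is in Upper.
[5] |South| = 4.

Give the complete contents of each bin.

Right = {dial}; Upper = {clip}; South = {anchor, fuse, urn, washer}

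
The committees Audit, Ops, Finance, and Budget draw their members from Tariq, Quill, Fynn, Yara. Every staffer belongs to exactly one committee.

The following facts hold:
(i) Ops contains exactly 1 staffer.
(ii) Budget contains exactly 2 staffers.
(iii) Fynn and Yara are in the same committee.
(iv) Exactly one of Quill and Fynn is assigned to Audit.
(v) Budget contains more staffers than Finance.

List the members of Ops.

Ops = {Tariq}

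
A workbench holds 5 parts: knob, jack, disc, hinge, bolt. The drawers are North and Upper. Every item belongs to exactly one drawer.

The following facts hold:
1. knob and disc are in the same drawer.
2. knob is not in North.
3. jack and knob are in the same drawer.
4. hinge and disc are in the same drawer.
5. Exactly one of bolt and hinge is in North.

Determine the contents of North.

From (2): knob ∉ North.
(1): disc matches knob: disc ∉ North.
(3): jack matches knob: jack ∉ North.
(4): hinge matches disc: hinge ∉ North.
(5) (exactly one): bolt ∈ North.
Only one drawer left: knob ∈ Upper.
Only one drawer left: jack ∈ Upper.
Only one drawer left: disc ∈ Upper.
Only one drawer left: hinge ∈ Upper.

North = {bolt}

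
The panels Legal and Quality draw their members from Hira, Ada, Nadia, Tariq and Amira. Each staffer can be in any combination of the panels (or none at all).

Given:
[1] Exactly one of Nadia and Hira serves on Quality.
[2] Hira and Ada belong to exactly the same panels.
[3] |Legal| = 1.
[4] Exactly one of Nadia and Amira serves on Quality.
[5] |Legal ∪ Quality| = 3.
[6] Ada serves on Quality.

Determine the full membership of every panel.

Legal = {Amira}; Quality = {Ada, Amira, Hira}

From (6): Ada ∈ Quality.
(2): Hira matches Ada: Hira ∈ Quality.
(1) (exactly one): Nadia ∉ Quality.
(4) (exactly one): Amira ∈ Quality.
Suppose Hira ∈ Legal: no assignment then satisfies all the clues, so Hira ∉ Legal.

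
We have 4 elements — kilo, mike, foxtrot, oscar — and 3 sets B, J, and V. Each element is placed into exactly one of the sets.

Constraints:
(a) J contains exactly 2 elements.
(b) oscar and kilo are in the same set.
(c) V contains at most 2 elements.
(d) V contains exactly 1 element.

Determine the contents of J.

J = {kilo, oscar}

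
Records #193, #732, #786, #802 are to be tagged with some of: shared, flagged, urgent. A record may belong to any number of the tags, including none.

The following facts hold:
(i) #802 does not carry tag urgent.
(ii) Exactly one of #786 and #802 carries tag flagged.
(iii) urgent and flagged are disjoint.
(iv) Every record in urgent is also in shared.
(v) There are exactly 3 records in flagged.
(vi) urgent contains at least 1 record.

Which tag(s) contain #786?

#786: shared, urgent

From (i): #802 ∉ urgent.
Suppose #786 ∉ shared: no assignment then satisfies all the clues, so #786 ∈ shared.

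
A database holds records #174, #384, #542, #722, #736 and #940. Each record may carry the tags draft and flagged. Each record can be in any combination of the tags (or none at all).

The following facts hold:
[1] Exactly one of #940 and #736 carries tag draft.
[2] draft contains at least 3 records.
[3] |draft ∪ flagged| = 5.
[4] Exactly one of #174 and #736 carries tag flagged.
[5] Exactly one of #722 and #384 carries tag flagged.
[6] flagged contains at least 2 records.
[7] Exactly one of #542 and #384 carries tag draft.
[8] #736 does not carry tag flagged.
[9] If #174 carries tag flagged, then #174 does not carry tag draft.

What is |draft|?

3

From (8): #736 ∉ flagged.
(4) (exactly one): #174 ∈ flagged.
(9): #174 ∉ draft.
Suppose #722 ∉ draft: no assignment then satisfies all the clues, so #722 ∈ draft.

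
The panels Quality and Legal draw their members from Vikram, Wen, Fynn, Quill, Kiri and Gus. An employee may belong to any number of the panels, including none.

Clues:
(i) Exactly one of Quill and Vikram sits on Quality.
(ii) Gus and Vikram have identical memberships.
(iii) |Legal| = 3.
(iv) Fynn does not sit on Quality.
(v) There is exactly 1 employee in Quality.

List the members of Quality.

Quality = {Quill}

From (iv): Fynn ∉ Quality.
Suppose Vikram ∈ Quality: no assignment then satisfies all the clues, so Vikram ∉ Quality.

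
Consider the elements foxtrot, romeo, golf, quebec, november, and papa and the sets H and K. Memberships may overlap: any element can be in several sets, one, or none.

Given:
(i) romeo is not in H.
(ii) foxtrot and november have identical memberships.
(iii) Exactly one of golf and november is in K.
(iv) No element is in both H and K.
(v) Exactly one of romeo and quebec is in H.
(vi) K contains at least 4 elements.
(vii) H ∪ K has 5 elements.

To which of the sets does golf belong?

golf: none

From (i): romeo ∉ H.
(v) (exactly one): quebec ∈ H.
(iv) (disjoint): quebec ∉ K.
Suppose golf ∈ H: no assignment then satisfies all the clues, so golf ∉ H.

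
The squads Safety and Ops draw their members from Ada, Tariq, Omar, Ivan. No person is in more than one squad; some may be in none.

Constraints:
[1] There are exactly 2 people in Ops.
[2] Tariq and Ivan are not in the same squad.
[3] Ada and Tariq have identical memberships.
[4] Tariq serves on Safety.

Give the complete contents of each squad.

From (4): Tariq ∈ Safety.
(2): Ivan ∉ Safety.
(3): Ada matches Tariq: Ada ∈ Safety.
(1): only 2 candidates remain for Ops, so all are in.

Safety = {Ada, Tariq}; Ops = {Ivan, Omar}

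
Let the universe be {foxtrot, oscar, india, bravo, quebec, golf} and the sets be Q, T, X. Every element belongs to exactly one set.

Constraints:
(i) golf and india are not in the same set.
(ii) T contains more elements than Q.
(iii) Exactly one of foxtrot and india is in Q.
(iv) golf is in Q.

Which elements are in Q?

Q = {foxtrot, golf}

From (iv): golf ∈ Q.
(i): india ∉ Q.
(iii) (exactly one): foxtrot ∈ Q.
Suppose oscar ∈ Q: no assignment then satisfies all the clues, so oscar ∉ Q.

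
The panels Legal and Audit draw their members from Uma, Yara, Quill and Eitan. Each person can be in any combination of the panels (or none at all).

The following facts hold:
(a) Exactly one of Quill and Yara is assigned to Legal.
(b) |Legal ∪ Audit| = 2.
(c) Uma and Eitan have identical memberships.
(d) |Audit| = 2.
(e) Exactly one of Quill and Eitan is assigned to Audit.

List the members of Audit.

Audit = {Quill, Yara}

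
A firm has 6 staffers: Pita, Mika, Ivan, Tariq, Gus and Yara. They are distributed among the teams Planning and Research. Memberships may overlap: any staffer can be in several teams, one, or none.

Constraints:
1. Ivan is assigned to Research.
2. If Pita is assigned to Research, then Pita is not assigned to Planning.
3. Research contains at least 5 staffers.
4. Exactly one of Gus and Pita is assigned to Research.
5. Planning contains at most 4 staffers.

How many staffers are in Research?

5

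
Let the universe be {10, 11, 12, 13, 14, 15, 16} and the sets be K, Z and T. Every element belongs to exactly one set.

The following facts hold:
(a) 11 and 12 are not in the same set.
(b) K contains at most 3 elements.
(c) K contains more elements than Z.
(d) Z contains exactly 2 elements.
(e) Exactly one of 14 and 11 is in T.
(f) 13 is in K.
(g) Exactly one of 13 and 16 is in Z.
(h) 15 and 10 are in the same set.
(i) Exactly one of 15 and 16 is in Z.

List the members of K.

K = {10, 13, 15}

From (f): 13 ∈ K.
(g) (exactly one): 16 ∈ Z.
(i) (exactly one): 15 ∉ Z.
(h): 10 matches 15: 10 ∉ Z.
Suppose 10 ∉ K: no assignment then satisfies all the clues, so 10 ∈ K.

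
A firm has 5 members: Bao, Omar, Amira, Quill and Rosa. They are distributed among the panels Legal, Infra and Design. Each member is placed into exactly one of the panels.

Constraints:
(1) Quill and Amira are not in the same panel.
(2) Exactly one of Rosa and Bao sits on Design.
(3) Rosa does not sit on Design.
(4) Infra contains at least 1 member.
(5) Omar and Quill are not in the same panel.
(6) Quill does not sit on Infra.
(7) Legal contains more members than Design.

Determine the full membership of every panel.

Legal = {Quill, Rosa}; Infra = {Amira, Omar}; Design = {Bao}

From (3): Rosa ∉ Design.
From (6): Quill ∉ Infra.
(2) (exactly one): Bao ∈ Design.
Suppose Omar ∈ Legal: no assignment then satisfies all the clues, so Omar ∉ Legal.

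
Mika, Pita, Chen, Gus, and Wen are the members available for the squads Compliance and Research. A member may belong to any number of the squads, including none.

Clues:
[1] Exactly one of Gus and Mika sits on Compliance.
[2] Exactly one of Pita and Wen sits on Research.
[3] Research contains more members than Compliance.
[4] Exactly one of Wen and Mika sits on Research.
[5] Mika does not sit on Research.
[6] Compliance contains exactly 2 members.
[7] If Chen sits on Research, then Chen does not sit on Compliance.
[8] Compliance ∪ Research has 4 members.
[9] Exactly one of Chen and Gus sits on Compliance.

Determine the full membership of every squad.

Compliance = {Gus, Pita}; Research = {Chen, Gus, Wen}

From (5): Mika ∉ Research.
(4) (exactly one): Wen ∈ Research.
(2) (exactly one): Pita ∉ Research.
Suppose Mika ∈ Compliance: no assignment then satisfies all the clues, so Mika ∉ Compliance.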